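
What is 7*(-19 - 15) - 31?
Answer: -269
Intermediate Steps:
7*(-19 - 15) - 31 = 7*(-34) - 31 = -238 - 31 = -269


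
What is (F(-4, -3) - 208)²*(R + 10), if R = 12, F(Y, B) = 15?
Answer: 819478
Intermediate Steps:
(F(-4, -3) - 208)²*(R + 10) = (15 - 208)²*(12 + 10) = (-193)²*22 = 37249*22 = 819478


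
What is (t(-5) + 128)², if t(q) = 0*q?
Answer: 16384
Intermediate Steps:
t(q) = 0
(t(-5) + 128)² = (0 + 128)² = 128² = 16384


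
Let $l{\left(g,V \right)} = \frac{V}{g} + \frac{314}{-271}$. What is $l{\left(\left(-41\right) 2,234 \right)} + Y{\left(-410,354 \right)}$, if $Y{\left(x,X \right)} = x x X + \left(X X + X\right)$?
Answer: $\frac{662582996189}{11111} \approx 5.9633 \cdot 10^{7}$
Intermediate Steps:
$l{\left(g,V \right)} = - \frac{314}{271} + \frac{V}{g}$ ($l{\left(g,V \right)} = \frac{V}{g} + 314 \left(- \frac{1}{271}\right) = \frac{V}{g} - \frac{314}{271} = - \frac{314}{271} + \frac{V}{g}$)
$Y{\left(x,X \right)} = X + X^{2} + X x^{2}$ ($Y{\left(x,X \right)} = x^{2} X + \left(X^{2} + X\right) = X x^{2} + \left(X + X^{2}\right) = X + X^{2} + X x^{2}$)
$l{\left(\left(-41\right) 2,234 \right)} + Y{\left(-410,354 \right)} = \left(- \frac{314}{271} + \frac{234}{\left(-41\right) 2}\right) + 354 \left(1 + 354 + \left(-410\right)^{2}\right) = \left(- \frac{314}{271} + \frac{234}{-82}\right) + 354 \left(1 + 354 + 168100\right) = \left(- \frac{314}{271} + 234 \left(- \frac{1}{82}\right)\right) + 354 \cdot 168455 = \left(- \frac{314}{271} - \frac{117}{41}\right) + 59633070 = - \frac{44581}{11111} + 59633070 = \frac{662582996189}{11111}$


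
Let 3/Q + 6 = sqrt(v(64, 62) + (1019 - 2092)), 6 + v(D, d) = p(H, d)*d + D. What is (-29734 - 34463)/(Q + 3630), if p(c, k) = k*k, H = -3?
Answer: -2047921220408/115799090073 + 7133*sqrt(237313)/115799090073 ≈ -17.685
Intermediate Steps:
p(c, k) = k**2
v(D, d) = -6 + D + d**3 (v(D, d) = -6 + (d**2*d + D) = -6 + (d**3 + D) = -6 + (D + d**3) = -6 + D + d**3)
Q = 3/(-6 + sqrt(237313)) (Q = 3/(-6 + sqrt((-6 + 64 + 62**3) + (1019 - 2092))) = 3/(-6 + sqrt((-6 + 64 + 238328) - 1073)) = 3/(-6 + sqrt(238386 - 1073)) = 3/(-6 + sqrt(237313)) ≈ 0.0062351)
(-29734 - 34463)/(Q + 3630) = (-29734 - 34463)/((18/237277 + 3*sqrt(237313)/237277) + 3630) = -64197/(861315528/237277 + 3*sqrt(237313)/237277)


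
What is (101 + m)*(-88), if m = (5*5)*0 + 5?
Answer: -9328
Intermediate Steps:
m = 5 (m = 25*0 + 5 = 0 + 5 = 5)
(101 + m)*(-88) = (101 + 5)*(-88) = 106*(-88) = -9328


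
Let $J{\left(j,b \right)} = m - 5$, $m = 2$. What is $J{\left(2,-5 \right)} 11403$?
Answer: $-34209$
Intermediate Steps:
$J{\left(j,b \right)} = -3$ ($J{\left(j,b \right)} = 2 - 5 = -3$)
$J{\left(2,-5 \right)} 11403 = \left(-3\right) 11403 = -34209$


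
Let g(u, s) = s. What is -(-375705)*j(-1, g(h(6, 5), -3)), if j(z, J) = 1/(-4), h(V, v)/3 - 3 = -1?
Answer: -375705/4 ≈ -93926.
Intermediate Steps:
h(V, v) = 6 (h(V, v) = 9 + 3*(-1) = 9 - 3 = 6)
j(z, J) = -¼
-(-375705)*j(-1, g(h(6, 5), -3)) = -(-375705)*(-1)/4 = -759*495/4 = -375705/4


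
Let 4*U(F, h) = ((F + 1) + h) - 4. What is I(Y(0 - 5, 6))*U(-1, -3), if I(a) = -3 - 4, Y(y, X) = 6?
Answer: 49/4 ≈ 12.250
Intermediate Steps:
I(a) = -7
U(F, h) = -¾ + F/4 + h/4 (U(F, h) = (((F + 1) + h) - 4)/4 = (((1 + F) + h) - 4)/4 = ((1 + F + h) - 4)/4 = (-3 + F + h)/4 = -¾ + F/4 + h/4)
I(Y(0 - 5, 6))*U(-1, -3) = -7*(-¾ + (¼)*(-1) + (¼)*(-3)) = -7*(-¾ - ¼ - ¾) = -7*(-7/4) = 49/4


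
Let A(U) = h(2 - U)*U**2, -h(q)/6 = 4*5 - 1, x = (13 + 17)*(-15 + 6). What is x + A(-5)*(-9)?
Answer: 25380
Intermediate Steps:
x = -270 (x = 30*(-9) = -270)
h(q) = -114 (h(q) = -6*(4*5 - 1) = -6*(20 - 1) = -6*19 = -114)
A(U) = -114*U**2
x + A(-5)*(-9) = -270 - 114*(-5)**2*(-9) = -270 - 114*25*(-9) = -270 - 2850*(-9) = -270 + 25650 = 25380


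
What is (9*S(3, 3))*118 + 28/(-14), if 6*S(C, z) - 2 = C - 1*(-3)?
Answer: 1414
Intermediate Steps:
S(C, z) = 5/6 + C/6 (S(C, z) = 1/3 + (C - 1*(-3))/6 = 1/3 + (C + 3)/6 = 1/3 + (3 + C)/6 = 1/3 + (1/2 + C/6) = 5/6 + C/6)
(9*S(3, 3))*118 + 28/(-14) = (9*(5/6 + (1/6)*3))*118 + 28/(-14) = (9*(5/6 + 1/2))*118 + 28*(-1/14) = (9*(4/3))*118 - 2 = 12*118 - 2 = 1416 - 2 = 1414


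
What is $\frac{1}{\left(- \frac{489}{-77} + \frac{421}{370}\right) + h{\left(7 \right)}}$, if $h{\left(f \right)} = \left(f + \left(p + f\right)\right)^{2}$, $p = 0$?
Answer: $\frac{28490}{5797387} \approx 0.0049143$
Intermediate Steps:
$h{\left(f \right)} = 4 f^{2}$ ($h{\left(f \right)} = \left(f + \left(0 + f\right)\right)^{2} = \left(f + f\right)^{2} = \left(2 f\right)^{2} = 4 f^{2}$)
$\frac{1}{\left(- \frac{489}{-77} + \frac{421}{370}\right) + h{\left(7 \right)}} = \frac{1}{\left(- \frac{489}{-77} + \frac{421}{370}\right) + 4 \cdot 7^{2}} = \frac{1}{\left(\left(-489\right) \left(- \frac{1}{77}\right) + 421 \cdot \frac{1}{370}\right) + 4 \cdot 49} = \frac{1}{\left(\frac{489}{77} + \frac{421}{370}\right) + 196} = \frac{1}{\frac{213347}{28490} + 196} = \frac{1}{\frac{5797387}{28490}} = \frac{28490}{5797387}$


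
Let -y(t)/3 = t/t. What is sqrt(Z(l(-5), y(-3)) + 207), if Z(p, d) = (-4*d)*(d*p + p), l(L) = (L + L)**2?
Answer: I*sqrt(2193) ≈ 46.829*I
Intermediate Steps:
l(L) = 4*L**2 (l(L) = (2*L)**2 = 4*L**2)
y(t) = -3 (y(t) = -3*t/t = -3*1 = -3)
Z(p, d) = -4*d*(p + d*p) (Z(p, d) = (-4*d)*(p + d*p) = -4*d*(p + d*p))
sqrt(Z(l(-5), y(-3)) + 207) = sqrt(-4*(-3)*4*(-5)**2*(1 - 3) + 207) = sqrt(-4*(-3)*4*25*(-2) + 207) = sqrt(-4*(-3)*100*(-2) + 207) = sqrt(-2400 + 207) = sqrt(-2193) = I*sqrt(2193)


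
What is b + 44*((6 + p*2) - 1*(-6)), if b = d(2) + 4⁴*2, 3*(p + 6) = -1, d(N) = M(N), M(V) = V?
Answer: 1454/3 ≈ 484.67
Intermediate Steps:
d(N) = N
p = -19/3 (p = -6 + (⅓)*(-1) = -6 - ⅓ = -19/3 ≈ -6.3333)
b = 514 (b = 2 + 4⁴*2 = 2 + 256*2 = 2 + 512 = 514)
b + 44*((6 + p*2) - 1*(-6)) = 514 + 44*((6 - 19/3*2) - 1*(-6)) = 514 + 44*((6 - 38/3) + 6) = 514 + 44*(-20/3 + 6) = 514 + 44*(-⅔) = 514 - 88/3 = 1454/3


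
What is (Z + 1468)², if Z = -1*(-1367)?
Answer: 8037225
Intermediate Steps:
Z = 1367
(Z + 1468)² = (1367 + 1468)² = 2835² = 8037225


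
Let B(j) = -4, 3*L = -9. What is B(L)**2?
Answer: 16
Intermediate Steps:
L = -3 (L = (1/3)*(-9) = -3)
B(L)**2 = (-4)**2 = 16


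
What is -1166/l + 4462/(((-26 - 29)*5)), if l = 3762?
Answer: -777577/47025 ≈ -16.535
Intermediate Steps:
-1166/l + 4462/(((-26 - 29)*5)) = -1166/3762 + 4462/(((-26 - 29)*5)) = -1166*1/3762 + 4462/((-55*5)) = -53/171 + 4462/(-275) = -53/171 + 4462*(-1/275) = -53/171 - 4462/275 = -777577/47025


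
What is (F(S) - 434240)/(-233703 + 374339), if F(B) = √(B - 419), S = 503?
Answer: -108560/35159 + √21/70318 ≈ -3.0876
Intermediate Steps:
F(B) = √(-419 + B)
(F(S) - 434240)/(-233703 + 374339) = (√(-419 + 503) - 434240)/(-233703 + 374339) = (√84 - 434240)/140636 = (2*√21 - 434240)*(1/140636) = (-434240 + 2*√21)*(1/140636) = -108560/35159 + √21/70318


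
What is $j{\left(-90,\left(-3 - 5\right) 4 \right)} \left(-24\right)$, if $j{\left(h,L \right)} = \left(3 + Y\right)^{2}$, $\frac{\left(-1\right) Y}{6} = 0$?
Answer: $-216$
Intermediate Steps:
$Y = 0$ ($Y = \left(-6\right) 0 = 0$)
$j{\left(h,L \right)} = 9$ ($j{\left(h,L \right)} = \left(3 + 0\right)^{2} = 3^{2} = 9$)
$j{\left(-90,\left(-3 - 5\right) 4 \right)} \left(-24\right) = 9 \left(-24\right) = -216$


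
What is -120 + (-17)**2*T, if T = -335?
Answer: -96935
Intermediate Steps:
-120 + (-17)**2*T = -120 + (-17)**2*(-335) = -120 + 289*(-335) = -120 - 96815 = -96935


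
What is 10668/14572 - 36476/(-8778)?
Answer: 7104227/1453557 ≈ 4.8875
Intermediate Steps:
10668/14572 - 36476/(-8778) = 10668*(1/14572) - 36476*(-1/8778) = 2667/3643 + 1658/399 = 7104227/1453557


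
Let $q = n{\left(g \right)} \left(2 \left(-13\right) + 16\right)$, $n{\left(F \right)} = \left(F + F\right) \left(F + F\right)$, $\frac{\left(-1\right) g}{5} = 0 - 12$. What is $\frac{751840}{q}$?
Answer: $- \frac{4699}{900} \approx -5.2211$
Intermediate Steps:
$g = 60$ ($g = - 5 \left(0 - 12\right) = \left(-5\right) \left(-12\right) = 60$)
$n{\left(F \right)} = 4 F^{2}$ ($n{\left(F \right)} = 2 F 2 F = 4 F^{2}$)
$q = -144000$ ($q = 4 \cdot 60^{2} \left(2 \left(-13\right) + 16\right) = 4 \cdot 3600 \left(-26 + 16\right) = 14400 \left(-10\right) = -144000$)
$\frac{751840}{q} = \frac{751840}{-144000} = 751840 \left(- \frac{1}{144000}\right) = - \frac{4699}{900}$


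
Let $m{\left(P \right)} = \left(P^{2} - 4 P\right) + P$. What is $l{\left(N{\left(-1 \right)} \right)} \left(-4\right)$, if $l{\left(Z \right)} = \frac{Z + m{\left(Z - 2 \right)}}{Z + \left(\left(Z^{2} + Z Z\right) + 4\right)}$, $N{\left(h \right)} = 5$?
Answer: $- \frac{20}{59} \approx -0.33898$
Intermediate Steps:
$m{\left(P \right)} = P^{2} - 3 P$
$l{\left(Z \right)} = \frac{Z + \left(-5 + Z\right) \left(-2 + Z\right)}{4 + Z + 2 Z^{2}}$ ($l{\left(Z \right)} = \frac{Z + \left(Z - 2\right) \left(-3 + \left(Z - 2\right)\right)}{Z + \left(\left(Z^{2} + Z Z\right) + 4\right)} = \frac{Z + \left(Z - 2\right) \left(-3 + \left(Z - 2\right)\right)}{Z + \left(\left(Z^{2} + Z^{2}\right) + 4\right)} = \frac{Z + \left(-2 + Z\right) \left(-3 + \left(-2 + Z\right)\right)}{Z + \left(2 Z^{2} + 4\right)} = \frac{Z + \left(-2 + Z\right) \left(-5 + Z\right)}{Z + \left(4 + 2 Z^{2}\right)} = \frac{Z + \left(-5 + Z\right) \left(-2 + Z\right)}{4 + Z + 2 Z^{2}}$)
$l{\left(N{\left(-1 \right)} \right)} \left(-4\right) = \frac{5 + \left(-5 + 5\right) \left(-2 + 5\right)}{4 + 5 + 2 \cdot 5^{2}} \left(-4\right) = \frac{5 + 0 \cdot 3}{4 + 5 + 2 \cdot 25} \left(-4\right) = \frac{5 + 0}{4 + 5 + 50} \left(-4\right) = \frac{1}{59} \cdot 5 \left(-4\right) = \frac{5}{59} \left(-4\right) = - \frac{20}{59}$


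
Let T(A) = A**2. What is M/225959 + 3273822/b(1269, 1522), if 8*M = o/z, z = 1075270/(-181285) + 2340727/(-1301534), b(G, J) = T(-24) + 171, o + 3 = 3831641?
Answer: 4612306908057466951649/1052472874096686150 ≈ 4382.4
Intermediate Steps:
o = 3831638 (o = -3 + 3831641 = 3831638)
b(G, J) = 747 (b(G, J) = (-24)**2 + 171 = 576 + 171 = 747)
z = -28059063975/3629978326 (z = 1075270*(-1/181285) + 2340727*(-1/1301534) = -215054/36257 - 2340727/1301534 = -28059063975/3629978326 ≈ -7.7298)
M = -3477190723269497/56118127950 (M = (3831638/(-28059063975/3629978326))/8 = (3831638*(-3629978326/28059063975))/8 = (1/8)*(-13908762893077988/28059063975) = -3477190723269497/56118127950 ≈ -61962.)
M/225959 + 3273822/b(1269, 1522) = -3477190723269497/56118127950/225959 + 3273822/747 = -3477190723269497/56118127950*1/225959 + 3273822*(1/747) = -3477190723269497/12680396073454050 + 363758/83 = 4612306908057466951649/1052472874096686150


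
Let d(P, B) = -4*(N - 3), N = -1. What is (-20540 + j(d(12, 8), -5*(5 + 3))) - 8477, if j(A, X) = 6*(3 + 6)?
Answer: -28963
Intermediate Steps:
d(P, B) = 16 (d(P, B) = -4*(-1 - 3) = -4*(-4) = 16)
j(A, X) = 54 (j(A, X) = 6*9 = 54)
(-20540 + j(d(12, 8), -5*(5 + 3))) - 8477 = (-20540 + 54) - 8477 = -20486 - 8477 = -28963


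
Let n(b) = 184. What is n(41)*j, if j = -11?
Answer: -2024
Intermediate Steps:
n(41)*j = 184*(-11) = -2024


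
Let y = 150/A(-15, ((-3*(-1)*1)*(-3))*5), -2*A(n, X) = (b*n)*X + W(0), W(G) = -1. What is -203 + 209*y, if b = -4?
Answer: -485603/2701 ≈ -179.79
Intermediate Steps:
A(n, X) = ½ + 2*X*n (A(n, X) = -((-4*n)*X - 1)/2 = -(-4*X*n - 1)/2 = -(-1 - 4*X*n)/2 = ½ + 2*X*n)
y = 300/2701 (y = 150/(½ + 2*(((-3*(-1)*1)*(-3))*5)*(-15)) = 150/(½ + 2*(((3*1)*(-3))*5)*(-15)) = 150/(½ + 2*((3*(-3))*5)*(-15)) = 150/(½ + 2*(-9*5)*(-15)) = 150/(½ + 2*(-45)*(-15)) = 150/(½ + 1350) = 150/(2701/2) = 150*(2/2701) = 300/2701 ≈ 0.11107)
-203 + 209*y = -203 + 209*(300/2701) = -203 + 62700/2701 = -485603/2701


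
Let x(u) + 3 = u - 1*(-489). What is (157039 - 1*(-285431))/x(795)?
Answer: 21070/61 ≈ 345.41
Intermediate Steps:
x(u) = 486 + u (x(u) = -3 + (u - 1*(-489)) = -3 + (u + 489) = -3 + (489 + u) = 486 + u)
(157039 - 1*(-285431))/x(795) = (157039 - 1*(-285431))/(486 + 795) = (157039 + 285431)/1281 = 442470*(1/1281) = 21070/61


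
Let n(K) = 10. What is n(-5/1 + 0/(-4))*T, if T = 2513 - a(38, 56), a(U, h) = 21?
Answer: 24920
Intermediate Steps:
T = 2492 (T = 2513 - 1*21 = 2513 - 21 = 2492)
n(-5/1 + 0/(-4))*T = 10*2492 = 24920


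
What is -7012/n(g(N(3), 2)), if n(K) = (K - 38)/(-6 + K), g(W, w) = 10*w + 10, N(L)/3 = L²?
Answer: 21036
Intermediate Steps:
N(L) = 3*L²
g(W, w) = 10 + 10*w
n(K) = (-38 + K)/(-6 + K)
-7012/n(g(N(3), 2)) = -7012*(-6 + (10 + 10*2))/(-38 + (10 + 10*2)) = -7012*(-6 + (10 + 20))/(-38 + (10 + 20)) = -7012*(-6 + 30)/(-38 + 30) = -7012/(-8/24) = -7012/((1/24)*(-8)) = -7012/(-⅓) = -7012*(-3) = 21036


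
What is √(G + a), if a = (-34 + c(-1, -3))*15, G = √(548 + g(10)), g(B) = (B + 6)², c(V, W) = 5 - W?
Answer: √(-390 + 2*√201) ≈ 19.017*I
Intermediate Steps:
g(B) = (6 + B)²
G = 2*√201 (G = √(548 + (6 + 10)²) = √(548 + 16²) = √(548 + 256) = √804 = 2*√201 ≈ 28.355)
a = -390 (a = (-34 + (5 - 1*(-3)))*15 = (-34 + (5 + 3))*15 = (-34 + 8)*15 = -26*15 = -390)
√(G + a) = √(2*√201 - 390) = √(-390 + 2*√201)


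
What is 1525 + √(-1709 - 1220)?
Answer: 1525 + I*√2929 ≈ 1525.0 + 54.12*I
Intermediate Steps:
1525 + √(-1709 - 1220) = 1525 + √(-2929) = 1525 + I*√2929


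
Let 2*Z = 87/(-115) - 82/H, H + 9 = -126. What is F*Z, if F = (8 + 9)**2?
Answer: -133807/6210 ≈ -21.547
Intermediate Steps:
H = -135 (H = -9 - 126 = -135)
Z = -463/6210 (Z = (87/(-115) - 82/(-135))/2 = (87*(-1/115) - 82*(-1/135))/2 = (-87/115 + 82/135)/2 = (1/2)*(-463/3105) = -463/6210 ≈ -0.074557)
F = 289 (F = 17**2 = 289)
F*Z = 289*(-463/6210) = -133807/6210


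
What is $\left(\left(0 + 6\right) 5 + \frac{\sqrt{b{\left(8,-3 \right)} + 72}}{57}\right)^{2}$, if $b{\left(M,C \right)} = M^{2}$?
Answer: $\frac{2924236}{3249} + \frac{40 \sqrt{34}}{19} \approx 912.32$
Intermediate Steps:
$\left(\left(0 + 6\right) 5 + \frac{\sqrt{b{\left(8,-3 \right)} + 72}}{57}\right)^{2} = \left(\left(0 + 6\right) 5 + \frac{\sqrt{8^{2} + 72}}{57}\right)^{2} = \left(6 \cdot 5 + \sqrt{64 + 72} \cdot \frac{1}{57}\right)^{2} = \left(30 + \sqrt{136} \cdot \frac{1}{57}\right)^{2} = \left(30 + 2 \sqrt{34} \cdot \frac{1}{57}\right)^{2} = \left(30 + \frac{2 \sqrt{34}}{57}\right)^{2}$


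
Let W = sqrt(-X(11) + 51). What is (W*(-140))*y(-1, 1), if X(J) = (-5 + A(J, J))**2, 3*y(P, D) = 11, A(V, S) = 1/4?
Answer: -385*sqrt(455)/3 ≈ -2737.4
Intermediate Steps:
A(V, S) = 1/4
y(P, D) = 11/3 (y(P, D) = (1/3)*11 = 11/3)
X(J) = 361/16 (X(J) = (-5 + 1/4)**2 = (-19/4)**2 = 361/16)
W = sqrt(455)/4 (W = sqrt(-1*361/16 + 51) = sqrt(-361/16 + 51) = sqrt(455/16) = sqrt(455)/4 ≈ 5.3327)
(W*(-140))*y(-1, 1) = ((sqrt(455)/4)*(-140))*(11/3) = -35*sqrt(455)*(11/3) = -385*sqrt(455)/3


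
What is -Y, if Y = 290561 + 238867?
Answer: -529428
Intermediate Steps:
Y = 529428
-Y = -1*529428 = -529428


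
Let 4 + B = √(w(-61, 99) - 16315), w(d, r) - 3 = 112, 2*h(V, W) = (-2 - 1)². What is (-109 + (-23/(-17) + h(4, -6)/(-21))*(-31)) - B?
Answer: -33391/238 - 90*I*√2 ≈ -140.3 - 127.28*I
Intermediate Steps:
h(V, W) = 9/2 (h(V, W) = (-2 - 1)²/2 = (½)*(-3)² = (½)*9 = 9/2)
w(d, r) = 115 (w(d, r) = 3 + 112 = 115)
B = -4 + 90*I*√2 (B = -4 + √(115 - 16315) = -4 + √(-16200) = -4 + 90*I*√2 ≈ -4.0 + 127.28*I)
(-109 + (-23/(-17) + h(4, -6)/(-21))*(-31)) - B = (-109 + (-23/(-17) + (9/2)/(-21))*(-31)) - (-4 + 90*I*√2) = (-109 + (-23*(-1/17) + (9/2)*(-1/21))*(-31)) + (4 - 90*I*√2) = (-109 + (23/17 - 3/14)*(-31)) + (4 - 90*I*√2) = (-109 + (271/238)*(-31)) + (4 - 90*I*√2) = (-109 - 8401/238) + (4 - 90*I*√2) = -34343/238 + (4 - 90*I*√2) = -33391/238 - 90*I*√2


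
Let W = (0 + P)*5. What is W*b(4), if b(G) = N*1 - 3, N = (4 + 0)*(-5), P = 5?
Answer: -575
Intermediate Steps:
W = 25 (W = (0 + 5)*5 = 5*5 = 25)
N = -20 (N = 4*(-5) = -20)
b(G) = -23 (b(G) = -20*1 - 3 = -20 - 3 = -23)
W*b(4) = 25*(-23) = -575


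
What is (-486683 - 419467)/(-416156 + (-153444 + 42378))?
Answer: 453075/263611 ≈ 1.7187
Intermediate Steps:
(-486683 - 419467)/(-416156 + (-153444 + 42378)) = -906150/(-416156 - 111066) = -906150/(-527222) = -906150*(-1/527222) = 453075/263611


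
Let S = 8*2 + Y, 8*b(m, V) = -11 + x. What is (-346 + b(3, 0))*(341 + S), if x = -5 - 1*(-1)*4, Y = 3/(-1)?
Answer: -123015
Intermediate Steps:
Y = -3 (Y = 3*(-1) = -3)
x = -1 (x = -5 - (-1)*4 = -5 - 1*(-4) = -5 + 4 = -1)
b(m, V) = -3/2 (b(m, V) = (-11 - 1)/8 = (⅛)*(-12) = -3/2)
S = 13 (S = 8*2 - 3 = 16 - 3 = 13)
(-346 + b(3, 0))*(341 + S) = (-346 - 3/2)*(341 + 13) = -695/2*354 = -123015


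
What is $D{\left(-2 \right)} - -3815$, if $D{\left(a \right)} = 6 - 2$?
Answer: $3819$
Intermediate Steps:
$D{\left(a \right)} = 4$ ($D{\left(a \right)} = 6 - 2 = 4$)
$D{\left(-2 \right)} - -3815 = 4 - -3815 = 4 + 3815 = 3819$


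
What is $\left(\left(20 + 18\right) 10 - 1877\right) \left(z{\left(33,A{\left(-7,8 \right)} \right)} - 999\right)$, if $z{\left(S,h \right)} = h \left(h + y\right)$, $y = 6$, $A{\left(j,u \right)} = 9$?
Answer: $1293408$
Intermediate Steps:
$z{\left(S,h \right)} = h \left(6 + h\right)$ ($z{\left(S,h \right)} = h \left(h + 6\right) = h \left(6 + h\right)$)
$\left(\left(20 + 18\right) 10 - 1877\right) \left(z{\left(33,A{\left(-7,8 \right)} \right)} - 999\right) = \left(\left(20 + 18\right) 10 - 1877\right) \left(9 \left(6 + 9\right) - 999\right) = \left(38 \cdot 10 - 1877\right) \left(9 \cdot 15 - 999\right) = \left(380 - 1877\right) \left(135 - 999\right) = \left(-1497\right) \left(-864\right) = 1293408$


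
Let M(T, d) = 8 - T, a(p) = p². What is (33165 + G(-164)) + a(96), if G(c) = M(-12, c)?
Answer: 42401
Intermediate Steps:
G(c) = 20 (G(c) = 8 - 1*(-12) = 8 + 12 = 20)
(33165 + G(-164)) + a(96) = (33165 + 20) + 96² = 33185 + 9216 = 42401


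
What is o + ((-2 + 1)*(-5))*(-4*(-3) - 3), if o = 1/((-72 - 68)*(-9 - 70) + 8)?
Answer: 498061/11068 ≈ 45.000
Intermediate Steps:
o = 1/11068 (o = 1/(-140*(-79) + 8) = 1/(11060 + 8) = 1/11068 ≈ 9.0351e-5)
o + ((-2 + 1)*(-5))*(-4*(-3) - 3) = 1/11068 + ((-2 + 1)*(-5))*(-4*(-3) - 3) = 1/11068 + (-1*(-5))*(12 - 3) = 1/11068 + 5*9 = 1/11068 + 45 = 498061/11068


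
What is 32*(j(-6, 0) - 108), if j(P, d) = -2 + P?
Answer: -3712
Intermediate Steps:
32*(j(-6, 0) - 108) = 32*((-2 - 6) - 108) = 32*(-8 - 108) = 32*(-116) = -3712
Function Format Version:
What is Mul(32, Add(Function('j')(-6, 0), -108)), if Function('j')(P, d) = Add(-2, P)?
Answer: -3712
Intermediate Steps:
Mul(32, Add(Function('j')(-6, 0), -108)) = Mul(32, Add(Add(-2, -6), -108)) = Mul(32, Add(-8, -108)) = Mul(32, -116) = -3712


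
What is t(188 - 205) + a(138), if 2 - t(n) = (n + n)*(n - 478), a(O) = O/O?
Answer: -16827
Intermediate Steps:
a(O) = 1
t(n) = 2 - 2*n*(-478 + n) (t(n) = 2 - (n + n)*(n - 478) = 2 - 2*n*(-478 + n))
t(188 - 205) + a(138) = (2 - 2*(188 - 205)² + 956*(188 - 205)) + 1 = (2 - 2*(-17)² + 956*(-17)) + 1 = (2 - 2*289 - 16252) + 1 = (2 - 578 - 16252) + 1 = -16828 + 1 = -16827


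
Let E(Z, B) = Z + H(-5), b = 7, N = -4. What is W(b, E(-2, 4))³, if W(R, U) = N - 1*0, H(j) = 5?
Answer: -64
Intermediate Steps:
E(Z, B) = 5 + Z (E(Z, B) = Z + 5 = 5 + Z)
W(R, U) = -4 (W(R, U) = -4 - 1*0 = -4 + 0 = -4)
W(b, E(-2, 4))³ = (-4)³ = -64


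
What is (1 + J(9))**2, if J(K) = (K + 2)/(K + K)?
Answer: 841/324 ≈ 2.5957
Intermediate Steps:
J(K) = (2 + K)/(2*K) (J(K) = (2 + K)/((2*K)) = (2 + K)*(1/(2*K)) = (2 + K)/(2*K))
(1 + J(9))**2 = (1 + (1/2)*(2 + 9)/9)**2 = (1 + (1/2)*(1/9)*11)**2 = (1 + 11/18)**2 = (29/18)**2 = 841/324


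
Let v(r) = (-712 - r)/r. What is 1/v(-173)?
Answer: 173/539 ≈ 0.32096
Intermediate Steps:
v(r) = (-712 - r)/r
1/v(-173) = 1/((-712 - 1*(-173))/(-173)) = 1/(-(-712 + 173)/173) = 1/(-1/173*(-539)) = 1/(539/173) = 173/539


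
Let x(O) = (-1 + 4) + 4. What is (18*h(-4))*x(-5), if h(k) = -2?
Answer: -252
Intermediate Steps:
x(O) = 7 (x(O) = 3 + 4 = 7)
(18*h(-4))*x(-5) = (18*(-2))*7 = -36*7 = -252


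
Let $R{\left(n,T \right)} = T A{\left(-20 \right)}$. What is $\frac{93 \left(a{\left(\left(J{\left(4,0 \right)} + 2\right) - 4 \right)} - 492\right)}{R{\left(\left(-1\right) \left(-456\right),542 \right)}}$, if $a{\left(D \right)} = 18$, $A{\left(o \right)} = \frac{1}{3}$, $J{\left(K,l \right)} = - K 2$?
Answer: $- \frac{66123}{271} \approx -244.0$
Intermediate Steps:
$J{\left(K,l \right)} = - 2 K$
$A{\left(o \right)} = \frac{1}{3}$
$R{\left(n,T \right)} = \frac{T}{3}$ ($R{\left(n,T \right)} = T \frac{1}{3} = \frac{T}{3}$)
$\frac{93 \left(a{\left(\left(J{\left(4,0 \right)} + 2\right) - 4 \right)} - 492\right)}{R{\left(\left(-1\right) \left(-456\right),542 \right)}} = \frac{93 \left(18 - 492\right)}{\frac{1}{3} \cdot 542} = \frac{93 \left(-474\right)}{\frac{542}{3}} = \left(-44082\right) \frac{3}{542} = - \frac{66123}{271}$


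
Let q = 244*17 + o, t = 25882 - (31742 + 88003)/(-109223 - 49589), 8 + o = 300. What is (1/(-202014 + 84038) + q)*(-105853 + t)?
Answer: -6652553617980827373/18736004512 ≈ -3.5507e+8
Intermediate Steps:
o = 292 (o = -8 + 300 = 292)
t = 4110491929/158812 (t = 25882 - 119745/(-158812) = 25882 - 119745*(-1)/158812 = 25882 - 1*(-119745/158812) = 25882 + 119745/158812 = 4110491929/158812 ≈ 25883.)
q = 4440 (q = 244*17 + 292 = 4148 + 292 = 4440)
(1/(-202014 + 84038) + q)*(-105853 + t) = (1/(-202014 + 84038) + 4440)*(-105853 + 4110491929/158812) = (1/(-117976) + 4440)*(-12700234707/158812) = (-1/117976 + 4440)*(-12700234707/158812) = (523813439/117976)*(-12700234707/158812) = -6652553617980827373/18736004512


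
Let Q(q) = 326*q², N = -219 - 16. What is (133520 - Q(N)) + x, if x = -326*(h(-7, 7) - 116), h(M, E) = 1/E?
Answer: -124824424/7 ≈ -1.7832e+7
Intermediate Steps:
N = -235
x = 264386/7 (x = -326*(1/7 - 116) = -326*(⅐ - 116) = -326*(-811/7) = 264386/7 ≈ 37769.)
(133520 - Q(N)) + x = (133520 - 326*(-235)²) + 264386/7 = (133520 - 326*55225) + 264386/7 = (133520 - 1*18003350) + 264386/7 = (133520 - 18003350) + 264386/7 = -17869830 + 264386/7 = -124824424/7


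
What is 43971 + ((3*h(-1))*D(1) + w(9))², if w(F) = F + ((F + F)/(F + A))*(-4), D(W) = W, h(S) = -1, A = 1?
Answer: 1099311/25 ≈ 43972.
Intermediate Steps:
w(F) = F - 8*F/(1 + F) (w(F) = F + ((F + F)/(F + 1))*(-4) = F + ((2*F)/(1 + F))*(-4) = F + (2*F/(1 + F))*(-4) = F - 8*F/(1 + F))
43971 + ((3*h(-1))*D(1) + w(9))² = 43971 + ((3*(-1))*1 + 9*(-7 + 9)/(1 + 9))² = 43971 + (-3*1 + 9*2/10)² = 43971 + (-3 + 9*(⅒)*2)² = 43971 + (-3 + 9/5)² = 43971 + (-6/5)² = 43971 + 36/25 = 1099311/25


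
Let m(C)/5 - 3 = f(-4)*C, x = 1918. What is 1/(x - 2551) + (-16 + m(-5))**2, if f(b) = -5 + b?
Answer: 31761407/633 ≈ 50176.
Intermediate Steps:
m(C) = 15 - 45*C (m(C) = 15 + 5*((-5 - 4)*C) = 15 + 5*(-9*C) = 15 - 45*C)
1/(x - 2551) + (-16 + m(-5))**2 = 1/(1918 - 2551) + (-16 + (15 - 45*(-5)))**2 = 1/(-633) + (-16 + (15 + 225))**2 = -1/633 + (-16 + 240)**2 = -1/633 + 224**2 = -1/633 + 50176 = 31761407/633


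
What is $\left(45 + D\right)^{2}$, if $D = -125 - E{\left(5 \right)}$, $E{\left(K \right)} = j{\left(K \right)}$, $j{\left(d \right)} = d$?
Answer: $7225$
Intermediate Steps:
$E{\left(K \right)} = K$
$D = -130$ ($D = -125 - 5 = -130$)
$\left(45 + D\right)^{2} = \left(45 - 130\right)^{2} = \left(-85\right)^{2} = 7225$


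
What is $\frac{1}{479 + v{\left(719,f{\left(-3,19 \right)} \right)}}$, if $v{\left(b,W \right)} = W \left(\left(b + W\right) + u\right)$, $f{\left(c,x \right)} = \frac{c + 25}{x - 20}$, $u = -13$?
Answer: $- \frac{1}{14569} \approx -6.8639 \cdot 10^{-5}$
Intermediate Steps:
$f{\left(c,x \right)} = \frac{25 + c}{-20 + x}$
$v{\left(b,W \right)} = W \left(-13 + W + b\right)$ ($v{\left(b,W \right)} = W \left(\left(b + W\right) - 13\right) = W \left(\left(W + b\right) - 13\right) = W \left(-13 + W + b\right)$)
$\frac{1}{479 + v{\left(719,f{\left(-3,19 \right)} \right)}} = \frac{1}{479 + \frac{25 - 3}{-20 + 19} \left(-13 + \frac{25 - 3}{-20 + 19} + 719\right)} = \frac{1}{479 + \frac{1}{-1} \cdot 22 \left(-13 + \frac{1}{-1} \cdot 22 + 719\right)} = \frac{1}{479 + \left(-1\right) 22 \left(-13 - 22 + 719\right)} = \frac{1}{479 - 22 \left(-13 - 22 + 719\right)} = \frac{1}{479 - 15048} = \frac{1}{-14569} = - \frac{1}{14569}$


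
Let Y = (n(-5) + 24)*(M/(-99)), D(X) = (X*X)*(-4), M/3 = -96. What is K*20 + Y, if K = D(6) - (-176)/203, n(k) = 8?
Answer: -6184448/2233 ≈ -2769.6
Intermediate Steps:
M = -288 (M = 3*(-96) = -288)
D(X) = -4*X**2 (D(X) = X**2*(-4) = -4*X**2)
Y = 1024/11 (Y = (8 + 24)*(-288/(-99)) = 32*(-288*(-1/99)) = 32*(32/11) = 1024/11 ≈ 93.091)
K = -29056/203 (K = -4*6**2 - (-176)/203 = -4*36 - (-176)/203 = -144 - 1*(-176/203) = -144 + 176/203 = -29056/203 ≈ -143.13)
K*20 + Y = -29056/203*20 + 1024/11 = -581120/203 + 1024/11 = -6184448/2233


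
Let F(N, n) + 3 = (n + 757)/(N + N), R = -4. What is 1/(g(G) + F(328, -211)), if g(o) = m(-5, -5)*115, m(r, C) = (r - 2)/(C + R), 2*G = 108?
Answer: 2952/257641 ≈ 0.011458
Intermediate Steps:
G = 54 (G = (½)*108 = 54)
m(r, C) = (-2 + r)/(-4 + C) (m(r, C) = (r - 2)/(C - 4) = (-2 + r)/(-4 + C))
F(N, n) = -3 + (757 + n)/(2*N) (F(N, n) = -3 + (n + 757)/(N + N) = -3 + (757 + n)/((2*N)) = -3 + (757 + n)*(1/(2*N)) = -3 + (757 + n)/(2*N))
g(o) = 805/9 (g(o) = ((-2 - 5)/(-4 - 5))*115 = (-7/(-9))*115 = -⅑*(-7)*115 = (7/9)*115 = 805/9)
1/(g(G) + F(328, -211)) = 1/(805/9 + (½)*(757 - 211 - 6*328)/328) = 1/(805/9 + (½)*(1/328)*(757 - 211 - 1968)) = 1/(805/9 + (½)*(1/328)*(-1422)) = 1/(805/9 - 711/328) = 1/(257641/2952) = 2952/257641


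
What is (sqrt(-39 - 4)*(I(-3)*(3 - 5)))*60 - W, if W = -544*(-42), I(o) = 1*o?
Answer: -22848 + 360*I*sqrt(43) ≈ -22848.0 + 2360.7*I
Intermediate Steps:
I(o) = o
W = 22848
(sqrt(-39 - 4)*(I(-3)*(3 - 5)))*60 - W = (sqrt(-39 - 4)*(-3*(3 - 5)))*60 - 1*22848 = (sqrt(-43)*(-3*(-2)))*60 - 22848 = ((I*sqrt(43))*6)*60 - 22848 = (6*I*sqrt(43))*60 - 22848 = 360*I*sqrt(43) - 22848 = -22848 + 360*I*sqrt(43)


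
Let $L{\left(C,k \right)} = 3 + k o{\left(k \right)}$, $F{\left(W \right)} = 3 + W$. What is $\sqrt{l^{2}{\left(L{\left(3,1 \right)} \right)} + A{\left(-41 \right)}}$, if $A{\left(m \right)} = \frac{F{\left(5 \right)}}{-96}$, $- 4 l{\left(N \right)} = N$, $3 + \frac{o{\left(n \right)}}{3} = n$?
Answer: $\frac{\sqrt{69}}{12} \approx 0.69222$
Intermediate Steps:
$o{\left(n \right)} = -9 + 3 n$
$L{\left(C,k \right)} = 3 + k \left(-9 + 3 k\right)$
$l{\left(N \right)} = - \frac{N}{4}$
$A{\left(m \right)} = - \frac{1}{12}$ ($A{\left(m \right)} = \frac{3 + 5}{-96} = 8 \left(- \frac{1}{96}\right) = - \frac{1}{12}$)
$\sqrt{l^{2}{\left(L{\left(3,1 \right)} \right)} + A{\left(-41 \right)}} = \sqrt{\left(- \frac{3 + 3 \cdot 1 \left(-3 + 1\right)}{4}\right)^{2} - \frac{1}{12}} = \sqrt{\left(- \frac{3 + 3 \cdot 1 \left(-2\right)}{4}\right)^{2} - \frac{1}{12}} = \sqrt{\left(- \frac{3 - 6}{4}\right)^{2} - \frac{1}{12}} = \sqrt{\left(\left(- \frac{1}{4}\right) \left(-3\right)\right)^{2} - \frac{1}{12}} = \sqrt{\left(\frac{3}{4}\right)^{2} - \frac{1}{12}} = \sqrt{\frac{9}{16} - \frac{1}{12}} = \sqrt{\frac{23}{48}} = \frac{\sqrt{69}}{12}$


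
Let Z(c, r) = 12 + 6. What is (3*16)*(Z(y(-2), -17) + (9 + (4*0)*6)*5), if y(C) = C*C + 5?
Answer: 3024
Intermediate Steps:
y(C) = 5 + C² (y(C) = C² + 5 = 5 + C²)
Z(c, r) = 18
(3*16)*(Z(y(-2), -17) + (9 + (4*0)*6)*5) = (3*16)*(18 + (9 + (4*0)*6)*5) = 48*(18 + (9 + 0*6)*5) = 48*(18 + (9 + 0)*5) = 48*(18 + 9*5) = 48*(18 + 45) = 48*63 = 3024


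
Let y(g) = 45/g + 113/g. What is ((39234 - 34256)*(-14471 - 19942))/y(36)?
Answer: -3083542452/79 ≈ -3.9032e+7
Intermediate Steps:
y(g) = 158/g
((39234 - 34256)*(-14471 - 19942))/y(36) = ((39234 - 34256)*(-14471 - 19942))/((158/36)) = (4978*(-34413))/((158*(1/36))) = -171307914/79/18 = -171307914*18/79 = -3083542452/79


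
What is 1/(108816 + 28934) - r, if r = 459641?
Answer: -63315547749/137750 ≈ -4.5964e+5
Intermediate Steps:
1/(108816 + 28934) - r = 1/(108816 + 28934) - 1*459641 = 1/137750 - 459641 = -63315547749/137750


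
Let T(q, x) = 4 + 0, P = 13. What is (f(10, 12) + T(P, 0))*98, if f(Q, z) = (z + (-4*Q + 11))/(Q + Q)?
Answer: 3087/10 ≈ 308.70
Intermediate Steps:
f(Q, z) = (11 + z - 4*Q)/(2*Q) (f(Q, z) = (z + (11 - 4*Q))/((2*Q)) = (11 + z - 4*Q)*(1/(2*Q)) = (11 + z - 4*Q)/(2*Q))
T(q, x) = 4
(f(10, 12) + T(P, 0))*98 = ((½)*(11 + 12 - 4*10)/10 + 4)*98 = ((½)*(⅒)*(11 + 12 - 40) + 4)*98 = ((½)*(⅒)*(-17) + 4)*98 = (-17/20 + 4)*98 = (63/20)*98 = 3087/10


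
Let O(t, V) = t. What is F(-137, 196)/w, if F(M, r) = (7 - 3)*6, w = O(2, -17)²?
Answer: 6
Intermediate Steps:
w = 4 (w = 2² = 4)
F(M, r) = 24 (F(M, r) = 4*6 = 24)
F(-137, 196)/w = 24/4 = 24*(¼) = 6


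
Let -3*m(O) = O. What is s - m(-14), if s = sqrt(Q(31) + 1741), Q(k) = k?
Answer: -14/3 + 2*sqrt(443) ≈ 37.428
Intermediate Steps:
m(O) = -O/3
s = 2*sqrt(443) (s = sqrt(31 + 1741) = sqrt(1772) = 2*sqrt(443) ≈ 42.095)
s - m(-14) = 2*sqrt(443) - (-1)*(-14)/3 = 2*sqrt(443) - 1*14/3 = 2*sqrt(443) - 14/3 = -14/3 + 2*sqrt(443)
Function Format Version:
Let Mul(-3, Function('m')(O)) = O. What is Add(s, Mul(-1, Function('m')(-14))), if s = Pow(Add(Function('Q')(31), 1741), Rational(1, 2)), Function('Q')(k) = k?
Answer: Add(Rational(-14, 3), Mul(2, Pow(443, Rational(1, 2)))) ≈ 37.428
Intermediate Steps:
Function('m')(O) = Mul(Rational(-1, 3), O)
s = Mul(2, Pow(443, Rational(1, 2))) (s = Pow(Add(31, 1741), Rational(1, 2)) = Pow(1772, Rational(1, 2)) = Mul(2, Pow(443, Rational(1, 2))) ≈ 42.095)
Add(s, Mul(-1, Function('m')(-14))) = Add(Mul(2, Pow(443, Rational(1, 2))), Mul(-1, Mul(Rational(-1, 3), -14))) = Add(Mul(2, Pow(443, Rational(1, 2))), Mul(-1, Rational(14, 3))) = Add(Mul(2, Pow(443, Rational(1, 2))), Rational(-14, 3)) = Add(Rational(-14, 3), Mul(2, Pow(443, Rational(1, 2))))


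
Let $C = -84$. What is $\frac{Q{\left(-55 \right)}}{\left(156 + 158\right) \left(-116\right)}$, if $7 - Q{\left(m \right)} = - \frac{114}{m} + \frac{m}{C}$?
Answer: $- \frac{19739}{168278880} \approx -0.0001173$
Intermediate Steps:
$Q{\left(m \right)} = 7 + \frac{114}{m} + \frac{m}{84}$ ($Q{\left(m \right)} = 7 - \left(- \frac{114}{m} + \frac{m}{-84}\right) = 7 - \left(- \frac{114}{m} + m \left(- \frac{1}{84}\right)\right) = 7 - \left(- \frac{114}{m} - \frac{m}{84}\right) = 7 + \left(\frac{114}{m} + \frac{m}{84}\right) = 7 + \frac{114}{m} + \frac{m}{84}$)
$\frac{Q{\left(-55 \right)}}{\left(156 + 158\right) \left(-116\right)} = \frac{7 + \frac{114}{-55} + \frac{1}{84} \left(-55\right)}{\left(156 + 158\right) \left(-116\right)} = \frac{7 + 114 \left(- \frac{1}{55}\right) - \frac{55}{84}}{314 \left(-116\right)} = \frac{7 - \frac{114}{55} - \frac{55}{84}}{-36424} = \frac{19739}{4620} \left(- \frac{1}{36424}\right) = - \frac{19739}{168278880}$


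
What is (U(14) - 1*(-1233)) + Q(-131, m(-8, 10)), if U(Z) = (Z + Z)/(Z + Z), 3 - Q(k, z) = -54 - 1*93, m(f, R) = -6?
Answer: 1384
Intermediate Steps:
Q(k, z) = 150 (Q(k, z) = 3 - (-54 - 1*93) = 3 - (-54 - 93) = 3 - 1*(-147) = 3 + 147 = 150)
U(Z) = 1 (U(Z) = (2*Z)/((2*Z)) = (2*Z)*(1/(2*Z)) = 1)
(U(14) - 1*(-1233)) + Q(-131, m(-8, 10)) = (1 - 1*(-1233)) + 150 = (1 + 1233) + 150 = 1234 + 150 = 1384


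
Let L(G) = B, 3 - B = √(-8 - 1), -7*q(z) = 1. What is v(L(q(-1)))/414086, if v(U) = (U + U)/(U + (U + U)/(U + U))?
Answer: 21/5176075 - 3*I/5176075 ≈ 4.0571e-6 - 5.7959e-7*I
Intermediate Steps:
q(z) = -⅐ (q(z) = -⅐*1 = -⅐)
B = 3 - 3*I (B = 3 - √(-8 - 1) = 3 - √(-9) = 3 - 3*I ≈ 3.0 - 3.0*I)
L(G) = 3 - 3*I
v(U) = 2*U/(1 + U) (v(U) = (2*U)/(U + (2*U)/((2*U))) = (2*U)/(U + (2*U)*(1/(2*U))) = (2*U)/(U + 1) = (2*U)/(1 + U) = 2*U/(1 + U))
v(L(q(-1)))/414086 = (2*(3 - 3*I)/(1 + (3 - 3*I)))/414086 = (2*(3 - 3*I)/(4 - 3*I))*(1/414086) = (2*(3 - 3*I)*((4 + 3*I)/25))*(1/414086) = (2*(3 - 3*I)*(4 + 3*I)/25)*(1/414086) = (3 - 3*I)*(4 + 3*I)/5176075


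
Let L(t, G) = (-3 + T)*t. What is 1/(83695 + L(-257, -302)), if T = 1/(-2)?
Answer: 2/169189 ≈ 1.1821e-5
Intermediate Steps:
T = -½ ≈ -0.50000
L(t, G) = -7*t/2 (L(t, G) = (-3 - ½)*t = -7*t/2)
1/(83695 + L(-257, -302)) = 1/(83695 - 7/2*(-257)) = 1/(83695 + 1799/2) = 1/(169189/2) = 2/169189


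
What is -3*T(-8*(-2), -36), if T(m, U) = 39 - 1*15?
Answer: -72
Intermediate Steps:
T(m, U) = 24 (T(m, U) = 39 - 15 = 24)
-3*T(-8*(-2), -36) = -3*24 = -72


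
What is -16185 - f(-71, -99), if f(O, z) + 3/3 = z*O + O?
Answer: -23142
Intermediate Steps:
f(O, z) = -1 + O + O*z (f(O, z) = -1 + (z*O + O) = -1 + (O*z + O) = -1 + (O + O*z) = -1 + O + O*z)
-16185 - f(-71, -99) = -16185 - (-1 - 71 - 71*(-99)) = -16185 - (-1 - 71 + 7029) = -16185 - 1*6957 = -16185 - 6957 = -23142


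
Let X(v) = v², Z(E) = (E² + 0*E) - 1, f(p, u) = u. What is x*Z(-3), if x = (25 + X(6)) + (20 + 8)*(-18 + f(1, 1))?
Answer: -3320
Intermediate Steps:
Z(E) = -1 + E² (Z(E) = (E² + 0) - 1 = E² - 1 = -1 + E²)
x = -415 (x = (25 + 6²) + (20 + 8)*(-18 + 1) = (25 + 36) + 28*(-17) = 61 - 476 = -415)
x*Z(-3) = -415*(-1 + (-3)²) = -415*(-1 + 9) = -415*8 = -3320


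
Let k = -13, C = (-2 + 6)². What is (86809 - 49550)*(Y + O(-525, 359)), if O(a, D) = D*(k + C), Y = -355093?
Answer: -13190282144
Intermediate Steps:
C = 16 (C = 4² = 16)
O(a, D) = 3*D (O(a, D) = D*(-13 + 16) = D*3 = 3*D)
(86809 - 49550)*(Y + O(-525, 359)) = (86809 - 49550)*(-355093 + 3*359) = 37259*(-355093 + 1077) = 37259*(-354016) = -13190282144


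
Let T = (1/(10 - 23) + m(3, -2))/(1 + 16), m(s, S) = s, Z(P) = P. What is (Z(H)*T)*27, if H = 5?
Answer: 5130/221 ≈ 23.213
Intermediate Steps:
T = 38/221 (T = (1/(10 - 23) + 3)/(1 + 16) = (1/(-13) + 3)/17 = (-1/13 + 3)*(1/17) = (38/13)*(1/17) = 38/221 ≈ 0.17195)
(Z(H)*T)*27 = (5*(38/221))*27 = (190/221)*27 = 5130/221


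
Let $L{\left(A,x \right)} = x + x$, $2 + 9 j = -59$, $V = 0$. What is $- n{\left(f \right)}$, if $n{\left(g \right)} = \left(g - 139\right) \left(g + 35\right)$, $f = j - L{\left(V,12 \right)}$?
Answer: $\frac{58064}{81} \approx 716.84$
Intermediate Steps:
$j = - \frac{61}{9}$ ($j = - \frac{2}{9} + \frac{1}{9} \left(-59\right) = - \frac{2}{9} - \frac{59}{9} = - \frac{61}{9} \approx -6.7778$)
$L{\left(A,x \right)} = 2 x$
$f = - \frac{277}{9}$ ($f = - \frac{61}{9} - 2 \cdot 12 = - \frac{61}{9} - 24 = - \frac{277}{9} \approx -30.778$)
$n{\left(g \right)} = \left(-139 + g\right) \left(35 + g\right)$
$- n{\left(f \right)} = - (-4865 + \left(- \frac{277}{9}\right)^{2} - - \frac{28808}{9}) = - (-4865 + \frac{76729}{81} + \frac{28808}{9}) = \left(-1\right) \left(- \frac{58064}{81}\right) = \frac{58064}{81}$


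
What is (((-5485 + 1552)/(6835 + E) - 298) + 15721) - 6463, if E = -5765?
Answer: 9583267/1070 ≈ 8956.3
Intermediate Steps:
(((-5485 + 1552)/(6835 + E) - 298) + 15721) - 6463 = (((-5485 + 1552)/(6835 - 5765) - 298) + 15721) - 6463 = ((-3933/1070 - 298) + 15721) - 6463 = (-322793/1070 + 15721) - 6463 = 16498677/1070 - 6463 = 9583267/1070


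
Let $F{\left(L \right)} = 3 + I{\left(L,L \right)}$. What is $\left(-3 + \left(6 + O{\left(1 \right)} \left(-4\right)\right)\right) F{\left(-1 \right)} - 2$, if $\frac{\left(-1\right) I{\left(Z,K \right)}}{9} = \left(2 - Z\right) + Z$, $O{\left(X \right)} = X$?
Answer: $13$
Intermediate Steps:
$I{\left(Z,K \right)} = -18$ ($I{\left(Z,K \right)} = - 9 \left(\left(2 - Z\right) + Z\right) = \left(-9\right) 2 = -18$)
$F{\left(L \right)} = -15$ ($F{\left(L \right)} = 3 - 18 = -15$)
$\left(-3 + \left(6 + O{\left(1 \right)} \left(-4\right)\right)\right) F{\left(-1 \right)} - 2 = \left(-3 + \left(6 + 1 \left(-4\right)\right)\right) \left(-15\right) - 2 = \left(-3 + \left(6 - 4\right)\right) \left(-15\right) - 2 = \left(-3 + 2\right) \left(-15\right) - 2 = \left(-1\right) \left(-15\right) - 2 = 15 - 2 = 13$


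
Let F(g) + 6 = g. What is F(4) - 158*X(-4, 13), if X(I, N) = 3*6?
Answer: -2846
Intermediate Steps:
F(g) = -6 + g
X(I, N) = 18
F(4) - 158*X(-4, 13) = (-6 + 4) - 158*18 = -2 - 2844 = -2846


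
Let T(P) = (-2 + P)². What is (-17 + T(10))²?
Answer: 2209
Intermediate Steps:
(-17 + T(10))² = (-17 + (-2 + 10)²)² = (-17 + 8²)² = (-17 + 64)² = 47² = 2209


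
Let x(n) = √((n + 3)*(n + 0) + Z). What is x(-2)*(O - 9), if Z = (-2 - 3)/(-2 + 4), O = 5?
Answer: -6*I*√2 ≈ -8.4853*I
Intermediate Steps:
Z = -5/2 ≈ -2.5000
x(n) = √(-5/2 + n*(3 + n)) (x(n) = √((n + 3)*(n + 0) - 5/2) = √((3 + n)*n - 5/2) = √(n*(3 + n) - 5/2) = √(-5/2 + n*(3 + n)))
x(-2)*(O - 9) = (√(-10 + 4*(-2)² + 12*(-2))/2)*(5 - 9) = (√(-10 + 4*4 - 24)/2)*(-4) = (√(-10 + 16 - 24)/2)*(-4) = (√(-18)/2)*(-4) = ((3*I*√2)/2)*(-4) = (3*I*√2/2)*(-4) = -6*I*√2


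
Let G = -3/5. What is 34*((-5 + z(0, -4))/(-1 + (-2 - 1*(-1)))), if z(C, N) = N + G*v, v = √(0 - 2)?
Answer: 153 + 51*I*√2/5 ≈ 153.0 + 14.425*I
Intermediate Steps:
G = -⅗ (G = -3*⅕ = -⅗ ≈ -0.60000)
v = I*√2 (v = √(-2) = I*√2 ≈ 1.4142*I)
z(C, N) = N - 3*I*√2/5
34*((-5 + z(0, -4))/(-1 + (-2 - 1*(-1)))) = 34*((-5 + (-4 - 3*I*√2/5))/(-1 + (-2 - 1*(-1)))) = 34*((-9 - 3*I*√2/5)/(-1 + (-2 + 1))) = 34*((-9 - 3*I*√2/5)/(-1 - 1)) = 34*((-9 - 3*I*√2/5)/(-2)) = 34*((-9 - 3*I*√2/5)*(-½)) = 34*(9/2 + 3*I*√2/10) = 153 + 51*I*√2/5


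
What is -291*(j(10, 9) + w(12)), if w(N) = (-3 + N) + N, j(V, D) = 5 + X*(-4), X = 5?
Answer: -1746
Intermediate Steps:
j(V, D) = -15 (j(V, D) = 5 + 5*(-4) = 5 - 20 = -15)
w(N) = -3 + 2*N
-291*(j(10, 9) + w(12)) = -291*(-15 + (-3 + 2*12)) = -291*(-15 + (-3 + 24)) = -291*(-15 + 21) = -291*6 = -1746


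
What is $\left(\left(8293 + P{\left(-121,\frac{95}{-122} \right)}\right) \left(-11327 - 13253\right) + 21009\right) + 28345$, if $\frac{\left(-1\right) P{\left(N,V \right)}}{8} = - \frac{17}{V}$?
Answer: $- \frac{3790492862}{19} \approx -1.995 \cdot 10^{8}$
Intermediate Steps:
$P{\left(N,V \right)} = \frac{136}{V}$ ($P{\left(N,V \right)} = - 8 \left(- \frac{17}{V}\right) = \frac{136}{V}$)
$\left(\left(8293 + P{\left(-121,\frac{95}{-122} \right)}\right) \left(-11327 - 13253\right) + 21009\right) + 28345 = \left(\left(8293 + \frac{136}{95 \frac{1}{-122}}\right) \left(-11327 - 13253\right) + 21009\right) + 28345 = \left(\left(8293 + \frac{136}{95 \left(- \frac{1}{122}\right)}\right) \left(-24580\right) + 21009\right) + 28345 = \left(\left(8293 + \frac{136}{- \frac{95}{122}}\right) \left(-24580\right) + 21009\right) + 28345 = \left(\left(8293 + 136 \left(- \frac{122}{95}\right)\right) \left(-24580\right) + 21009\right) + 28345 = \left(\left(8293 - \frac{16592}{95}\right) \left(-24580\right) + 21009\right) + 28345 = \left(\frac{771243}{95} \left(-24580\right) + 21009\right) + 28345 = \left(- \frac{3791430588}{19} + 21009\right) + 28345 = - \frac{3791031417}{19} + 28345 = - \frac{3790492862}{19}$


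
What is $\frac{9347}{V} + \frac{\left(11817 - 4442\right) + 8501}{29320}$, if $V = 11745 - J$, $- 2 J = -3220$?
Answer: $\frac{4349573}{2971582} \approx 1.4637$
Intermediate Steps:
$J = 1610$ ($J = \left(- \frac{1}{2}\right) \left(-3220\right) = 1610$)
$V = 10135$ ($V = 11745 - 1610 = 10135$)
$\frac{9347}{V} + \frac{\left(11817 - 4442\right) + 8501}{29320} = \frac{9347}{10135} + \frac{\left(11817 - 4442\right) + 8501}{29320} = 9347 \cdot \frac{1}{10135} + \left(7375 + 8501\right) \frac{1}{29320} = \frac{9347}{10135} + 15876 \cdot \frac{1}{29320} = \frac{9347}{10135} + \frac{3969}{7330} = \frac{4349573}{2971582}$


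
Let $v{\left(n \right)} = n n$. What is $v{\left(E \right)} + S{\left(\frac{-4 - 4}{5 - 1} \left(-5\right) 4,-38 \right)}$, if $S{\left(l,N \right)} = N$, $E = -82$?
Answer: $6686$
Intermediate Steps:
$v{\left(n \right)} = n^{2}$
$v{\left(E \right)} + S{\left(\frac{-4 - 4}{5 - 1} \left(-5\right) 4,-38 \right)} = \left(-82\right)^{2} - 38 = 6724 - 38 = 6686$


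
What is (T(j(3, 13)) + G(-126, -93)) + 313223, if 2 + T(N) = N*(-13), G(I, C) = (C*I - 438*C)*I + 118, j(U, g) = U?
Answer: -6295652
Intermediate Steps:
G(I, C) = 118 + I*(-438*C + C*I) (G(I, C) = (-438*C + C*I)*I + 118 = I*(-438*C + C*I) + 118 = 118 + I*(-438*C + C*I))
T(N) = -2 - 13*N (T(N) = -2 + N*(-13) = -2 - 13*N)
(T(j(3, 13)) + G(-126, -93)) + 313223 = ((-2 - 13*3) + (118 - 93*(-126)² - 438*(-93)*(-126))) + 313223 = ((-2 - 39) + (118 - 93*15876 - 5132484)) + 313223 = (-41 + (118 - 1476468 - 5132484)) + 313223 = (-41 - 6608834) + 313223 = -6608875 + 313223 = -6295652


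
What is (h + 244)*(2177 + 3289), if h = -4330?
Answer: -22334076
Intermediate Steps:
(h + 244)*(2177 + 3289) = (-4330 + 244)*(2177 + 3289) = -4086*5466 = -22334076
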